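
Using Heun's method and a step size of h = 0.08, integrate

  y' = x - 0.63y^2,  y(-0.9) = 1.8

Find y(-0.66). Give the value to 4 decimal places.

Heun: k1 = f(x_n, y_n); k2 = f(x_n + h, y_n + h·k1); y_{n+1} = y_n + (h/2)·(k1 + k2).
x=-0.900000, y=1.800000:
  k1 = f(-0.900000, 1.800000) = -2.941200
  k2 = f(-0.820000, 1.564704) = -2.362428
  y ← 1.800000 + (0.08/2)·(-2.941200 + (-2.362428)) = 1.587855
x=-0.820000, y=1.587855:
  k1 = f(-0.820000, 1.587855) = -2.408408
  k2 = f(-0.740000, 1.395182) = -1.966316
  y ← 1.587855 + (0.08/2)·(-2.408408 + (-1.966316)) = 1.412866
x=-0.740000, y=1.412866:
  k1 = f(-0.740000, 1.412866) = -1.997600
  k2 = f(-0.660000, 1.253058) = -1.649197
  y ← 1.412866 + (0.08/2)·(-1.997600 + (-1.649197)) = 1.266994
y(-0.66) ≈ 1.2670

1.2670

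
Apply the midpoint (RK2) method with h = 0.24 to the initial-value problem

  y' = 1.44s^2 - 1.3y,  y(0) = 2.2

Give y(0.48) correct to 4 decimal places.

1.2393

Midpoint: k1 = f(s_n, y_n); k2 = f(s_n + h/2, y_n + (h/2)·k1); y_{n+1} = y_n + h·k2.
s=0.000000, y=2.200000:
  k1 = f(0.000000, 2.200000) = -2.860000
  k2 = f(0.120000, 1.856800) = -2.393104
  y ← 2.200000 + 0.24·(-2.393104) = 1.625655
s=0.240000, y=1.625655:
  k1 = f(0.240000, 1.625655) = -2.030408
  k2 = f(0.360000, 1.382006) = -1.609984
  y ← 1.625655 + 0.24·(-1.609984) = 1.239259
y(0.48) ≈ 1.2393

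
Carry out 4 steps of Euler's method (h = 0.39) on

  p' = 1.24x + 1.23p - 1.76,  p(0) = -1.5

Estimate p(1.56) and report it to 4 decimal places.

-11.0828

Euler: p_{n+1} = p_n + h·f(x_n, p_n).
x=0.000000, p=-1.500000: f=-3.605000 → p ← -1.500000 + 0.39·(-3.605000) = -2.905950
x=0.390000, p=-2.905950: f=-4.850718 → p ← -2.905950 + 0.39·(-4.850718) = -4.797730
x=0.780000, p=-4.797730: f=-6.694008 → p ← -4.797730 + 0.39·(-6.694008) = -7.408393
x=1.170000, p=-7.408393: f=-9.421524 → p ← -7.408393 + 0.39·(-9.421524) = -11.082788
p(1.56) ≈ -11.0828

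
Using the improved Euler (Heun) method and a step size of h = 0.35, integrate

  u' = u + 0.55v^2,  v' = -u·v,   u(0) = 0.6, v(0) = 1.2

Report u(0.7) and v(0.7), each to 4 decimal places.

1.7133, 0.5600

Heun on (u,v): k1 = f(t_n, state_n); k2 = f(t_n + h, state_n + h·k1); state_{n+1} = state_n + (h/2)·(k1 + k2).
0.000000: (0.600000, 1.200000)
  k1 = (1.392000, -0.720000)
  predictor → (1.087200, 0.948000)
  k2 = (1.581487, -1.030666)
  → (1.120360, 0.893634)
0.350000: (1.120360, 0.893634)
  k1 = (1.559580, -1.001191)
  predictor → (1.666213, 0.543217)
  k2 = (1.828509, -0.905114)
  → (1.713276, 0.560030)
(u(0.7), v(0.7)) ≈ (1.7133, 0.5600)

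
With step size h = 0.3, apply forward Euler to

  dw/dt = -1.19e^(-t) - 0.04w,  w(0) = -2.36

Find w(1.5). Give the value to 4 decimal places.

Euler: w_{n+1} = w_n + h·f(t_n, w_n).
t=0.000000, w=-2.360000: f=-1.095600 → w ← -2.360000 + 0.3·(-1.095600) = -2.688680
t=0.300000, w=-2.688680: f=-0.774026 → w ← -2.688680 + 0.3·(-0.774026) = -2.920888
t=0.600000, w=-2.920888: f=-0.536250 → w ← -2.920888 + 0.3·(-0.536250) = -3.081763
t=0.900000, w=-3.081763: f=-0.360547 → w ← -3.081763 + 0.3·(-0.360547) = -3.189927
t=1.200000, w=-3.189927: f=-0.230824 → w ← -3.189927 + 0.3·(-0.230824) = -3.259174
w(1.5) ≈ -3.2592

-3.2592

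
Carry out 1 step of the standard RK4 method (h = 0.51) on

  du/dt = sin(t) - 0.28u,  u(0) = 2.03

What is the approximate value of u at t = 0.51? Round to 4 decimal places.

1.8812

RK4: k1 = f(t_n, u_n); k2 = f(t_n + h/2, u_n + (h/2)·k1); k3 = f(t_n + h/2, u_n + (h/2)·k2); k4 = f(t_n + h, u_n + h·k3); u_{n+1} = u_n + (h/6)·(k1 + 2k2 + 2k3 + k4).
t=0.000000, u=2.030000:
  k1 = f(0.000000, 2.030000) = -0.568400
  k2 = f(0.255000, 1.885058) = -0.275571
  k3 = f(0.255000, 1.959729) = -0.296479
  k4 = f(0.510000, 1.878796) = -0.037886
  u ← 2.030000 + (0.51/6)·(k1 + 2k2 + 2k3 + k4) = 1.881217
u(0.51) ≈ 1.8812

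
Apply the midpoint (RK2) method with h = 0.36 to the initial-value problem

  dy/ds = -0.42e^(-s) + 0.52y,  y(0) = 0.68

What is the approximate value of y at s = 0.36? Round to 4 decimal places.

0.6788

Midpoint: k1 = f(s_n, y_n); k2 = f(s_n + h/2, y_n + (h/2)·k1); y_{n+1} = y_n + h·k2.
s=0.000000, y=0.680000:
  k1 = f(0.000000, 0.680000) = -0.066400
  k2 = f(0.180000, 0.668048) = -0.003429
  y ← 0.680000 + 0.36·(-0.003429) = 0.678766
y(0.36) ≈ 0.6788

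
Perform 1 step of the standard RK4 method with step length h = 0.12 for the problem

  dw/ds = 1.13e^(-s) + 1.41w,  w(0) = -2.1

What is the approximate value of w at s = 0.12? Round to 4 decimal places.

RK4: k1 = f(s_n, w_n); k2 = f(s_n + h/2, w_n + (h/2)·k1); k3 = f(s_n + h/2, w_n + (h/2)·k2); k4 = f(s_n + h, w_n + h·k3); w_{n+1} = w_n + (h/6)·(k1 + 2k2 + 2k3 + k4).
s=0.000000, w=-2.100000:
  k1 = f(0.000000, -2.100000) = -1.831000
  k2 = f(0.060000, -2.209860) = -2.051709
  k3 = f(0.060000, -2.223103) = -2.070381
  k4 = f(0.120000, -2.348446) = -2.309088
  w ← -2.100000 + (0.12/6)·(k1 + 2k2 + 2k3 + k4) = -2.347685
w(0.12) ≈ -2.3477

-2.3477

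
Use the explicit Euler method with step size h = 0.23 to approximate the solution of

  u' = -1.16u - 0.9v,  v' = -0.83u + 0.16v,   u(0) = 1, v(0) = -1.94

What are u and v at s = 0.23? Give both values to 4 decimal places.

Euler on (u,v): u_{n+1} = u_n + h·u', v_{n+1} = v_n + h·v'.
0.000000: (1.000000, -1.940000); f=(0.586000, -1.140400) → (1.134780, -2.202292)
(u(0.23), v(0.23)) ≈ (1.1348, -2.2023)

1.1348, -2.2023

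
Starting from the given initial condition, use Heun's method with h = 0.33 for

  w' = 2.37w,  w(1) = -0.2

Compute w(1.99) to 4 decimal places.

Heun: k1 = f(x_n, w_n); k2 = f(x_n + h, w_n + h·k1); w_{n+1} = w_n + (h/2)·(k1 + k2).
x=1.000000, w=-0.200000:
  k1 = f(1.000000, -0.200000) = -0.474000
  k2 = f(1.330000, -0.356420) = -0.844715
  w ← -0.200000 + (0.33/2)·(-0.474000 + (-0.844715)) = -0.417588
x=1.330000, w=-0.417588:
  k1 = f(1.330000, -0.417588) = -0.989684
  k2 = f(1.660000, -0.744184) = -1.763715
  w ← -0.417588 + (0.33/2)·(-0.989684 + (-1.763715)) = -0.871899
x=1.660000, w=-0.871899:
  k1 = f(1.660000, -0.871899) = -2.066400
  k2 = f(1.990000, -1.553811) = -3.682532
  w ← -0.871899 + (0.33/2)·(-2.066400 + (-3.682532)) = -1.820473
w(1.99) ≈ -1.8205

-1.8205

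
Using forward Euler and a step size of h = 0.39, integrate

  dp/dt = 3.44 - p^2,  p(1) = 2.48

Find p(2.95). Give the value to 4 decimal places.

1.8433

Euler: p_{n+1} = p_n + h·f(t_n, p_n).
t=1.000000, p=2.480000: f=-2.710400 → p ← 2.480000 + 0.39·(-2.710400) = 1.422944
t=1.390000, p=1.422944: f=1.415230 → p ← 1.422944 + 0.39·1.415230 = 1.974884
t=1.780000, p=1.974884: f=-0.460166 → p ← 1.974884 + 0.39·(-0.460166) = 1.795419
t=2.170000, p=1.795419: f=0.216471 → p ← 1.795419 + 0.39·0.216471 = 1.879843
t=2.560000, p=1.879843: f=-0.093808 → p ← 1.879843 + 0.39·(-0.093808) = 1.843257
p(2.95) ≈ 1.8433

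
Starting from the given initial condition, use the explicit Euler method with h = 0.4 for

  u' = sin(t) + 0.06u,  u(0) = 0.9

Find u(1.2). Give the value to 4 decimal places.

1.4128

Euler: u_{n+1} = u_n + h·f(t_n, u_n).
t=0.000000, u=0.900000: f=0.054000 → u ← 0.900000 + 0.4·0.054000 = 0.921600
t=0.400000, u=0.921600: f=0.444714 → u ← 0.921600 + 0.4·0.444714 = 1.099486
t=0.800000, u=1.099486: f=0.783325 → u ← 1.099486 + 0.4·0.783325 = 1.412816
u(1.2) ≈ 1.4128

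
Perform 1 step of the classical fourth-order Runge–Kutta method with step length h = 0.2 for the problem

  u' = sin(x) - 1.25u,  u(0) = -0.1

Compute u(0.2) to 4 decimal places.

RK4: k1 = f(x_n, u_n); k2 = f(x_n + h/2, u_n + (h/2)·k1); k3 = f(x_n + h/2, u_n + (h/2)·k2); k4 = f(x_n + h, u_n + h·k3); u_{n+1} = u_n + (h/6)·(k1 + 2k2 + 2k3 + k4).
x=0.000000, u=-0.100000:
  k1 = f(0.000000, -0.100000) = 0.125000
  k2 = f(0.100000, -0.087500) = 0.209208
  k3 = f(0.100000, -0.079079) = 0.198682
  k4 = f(0.200000, -0.060264) = 0.273999
  u ← -0.100000 + (0.2/6)·(k1 + 2k2 + 2k3 + k4) = -0.059507
u(0.2) ≈ -0.0595

-0.0595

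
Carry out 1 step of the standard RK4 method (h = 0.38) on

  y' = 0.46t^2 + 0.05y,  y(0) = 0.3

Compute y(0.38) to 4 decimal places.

RK4: k1 = f(t_n, y_n); k2 = f(t_n + h/2, y_n + (h/2)·k1); k3 = f(t_n + h/2, y_n + (h/2)·k2); k4 = f(t_n + h, y_n + h·k3); y_{n+1} = y_n + (h/6)·(k1 + 2k2 + 2k3 + k4).
t=0.000000, y=0.300000:
  k1 = f(0.000000, 0.300000) = 0.015000
  k2 = f(0.190000, 0.302850) = 0.031749
  k3 = f(0.190000, 0.306032) = 0.031908
  k4 = f(0.380000, 0.312125) = 0.082030
  y ← 0.300000 + (0.38/6)·(k1 + 2k2 + 2k3 + k4) = 0.314208
y(0.38) ≈ 0.3142

0.3142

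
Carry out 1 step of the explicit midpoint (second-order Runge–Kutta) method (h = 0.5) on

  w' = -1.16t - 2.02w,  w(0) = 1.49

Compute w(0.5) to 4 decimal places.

Midpoint: k1 = f(t_n, w_n); k2 = f(t_n + h/2, w_n + (h/2)·k1); w_{n+1} = w_n + h·k2.
t=0.000000, w=1.490000:
  k1 = f(0.000000, 1.490000) = -3.009800
  k2 = f(0.250000, 0.737550) = -1.779851
  w ← 1.490000 + 0.5·(-1.779851) = 0.600074
w(0.5) ≈ 0.6001

0.6001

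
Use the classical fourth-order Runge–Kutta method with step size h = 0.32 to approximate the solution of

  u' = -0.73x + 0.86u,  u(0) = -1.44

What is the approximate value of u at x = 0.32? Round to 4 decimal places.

-1.9372

RK4: k1 = f(x_n, u_n); k2 = f(x_n + h/2, u_n + (h/2)·k1); k3 = f(x_n + h/2, u_n + (h/2)·k2); k4 = f(x_n + h, u_n + h·k3); u_{n+1} = u_n + (h/6)·(k1 + 2k2 + 2k3 + k4).
x=0.000000, u=-1.440000:
  k1 = f(0.000000, -1.440000) = -1.238400
  k2 = f(0.160000, -1.638144) = -1.525604
  k3 = f(0.160000, -1.684097) = -1.565123
  k4 = f(0.320000, -1.940839) = -1.902722
  u ← -1.440000 + (0.32/6)·(k1 + 2k2 + 2k3 + k4) = -1.937204
u(0.32) ≈ -1.9372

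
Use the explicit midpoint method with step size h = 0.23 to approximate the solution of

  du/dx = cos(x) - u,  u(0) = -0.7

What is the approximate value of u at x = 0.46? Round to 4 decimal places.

-0.0924

Midpoint: k1 = f(x_n, u_n); k2 = f(x_n + h/2, u_n + (h/2)·k1); u_{n+1} = u_n + h·k2.
x=0.000000, u=-0.700000:
  k1 = f(0.000000, -0.700000) = 1.700000
  k2 = f(0.115000, -0.504500) = 1.497895
  u ← -0.700000 + 0.23·1.497895 = -0.355484
x=0.230000, u=-0.355484:
  k1 = f(0.230000, -0.355484) = 1.329151
  k2 = f(0.345000, -0.202632) = 1.143707
  u ← -0.355484 + 0.23·1.143707 = -0.092432
u(0.46) ≈ -0.0924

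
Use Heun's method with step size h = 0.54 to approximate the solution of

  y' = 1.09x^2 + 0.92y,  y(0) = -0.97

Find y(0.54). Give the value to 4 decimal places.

-1.4858

Heun: k1 = f(x_n, y_n); k2 = f(x_n + h, y_n + h·k1); y_{n+1} = y_n + (h/2)·(k1 + k2).
x=0.000000, y=-0.970000:
  k1 = f(0.000000, -0.970000) = -0.892400
  k2 = f(0.540000, -1.451896) = -1.017900
  y ← -0.970000 + (0.54/2)·(-0.892400 + (-1.017900)) = -1.485781
y(0.54) ≈ -1.4858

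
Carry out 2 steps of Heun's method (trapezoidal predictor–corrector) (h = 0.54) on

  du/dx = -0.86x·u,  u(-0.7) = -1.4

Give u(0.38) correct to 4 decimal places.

-1.5987

Heun: k1 = f(x_n, u_n); k2 = f(x_n + h, u_n + h·k1); u_{n+1} = u_n + (h/2)·(k1 + k2).
x=-0.700000, u=-1.400000:
  k1 = f(-0.700000, -1.400000) = -0.842800
  k2 = f(-0.160000, -1.855112) = -0.255263
  u ← -1.400000 + (0.54/2)·(-0.842800 + (-0.255263)) = -1.696477
x=-0.160000, u=-1.696477:
  k1 = f(-0.160000, -1.696477) = -0.233435
  k2 = f(0.380000, -1.822532) = 0.595604
  u ← -1.696477 + (0.54/2)·(-0.233435 + 0.595604) = -1.598692
u(0.38) ≈ -1.5987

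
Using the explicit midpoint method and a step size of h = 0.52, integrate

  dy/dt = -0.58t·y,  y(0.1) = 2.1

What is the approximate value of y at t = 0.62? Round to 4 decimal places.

Midpoint: k1 = f(t_n, y_n); k2 = f(t_n + h/2, y_n + (h/2)·k1); y_{n+1} = y_n + h·k2.
t=0.100000, y=2.100000:
  k1 = f(0.100000, 2.100000) = -0.121800
  k2 = f(0.360000, 2.068332) = -0.431868
  y ← 2.100000 + 0.52·(-0.431868) = 1.875429
y(0.62) ≈ 1.8754

1.8754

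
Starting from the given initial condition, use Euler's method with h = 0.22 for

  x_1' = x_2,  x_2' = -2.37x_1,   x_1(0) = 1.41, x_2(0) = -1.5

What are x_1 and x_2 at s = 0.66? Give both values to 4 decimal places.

Euler on (x_1,x_2): x_1_{n+1} = x_1_n + h·x_1', x_2_{n+1} = x_2_n + h·x_2'.
0.000000: (1.410000, -1.500000); f=(-1.500000, -3.341700) → (1.080000, -2.235174)
0.220000: (1.080000, -2.235174); f=(-2.235174, -2.559600) → (0.588262, -2.798286)
0.440000: (0.588262, -2.798286); f=(-2.798286, -1.394180) → (-0.027361, -3.105006)
(x_1(0.66), x_2(0.66)) ≈ (-0.0274, -3.1050)

-0.0274, -3.1050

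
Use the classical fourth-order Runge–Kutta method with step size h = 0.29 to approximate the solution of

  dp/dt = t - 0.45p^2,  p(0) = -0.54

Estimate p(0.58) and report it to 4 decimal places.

-0.4431

RK4: k1 = f(t_n, p_n); k2 = f(t_n + h/2, p_n + (h/2)·k1); k3 = f(t_n + h/2, p_n + (h/2)·k2); k4 = f(t_n + h, p_n + h·k3); p_{n+1} = p_n + (h/6)·(k1 + 2k2 + 2k3 + k4).
t=0.000000, p=-0.540000:
  k1 = f(0.000000, -0.540000) = -0.131220
  k2 = f(0.145000, -0.559027) = 0.004370
  k3 = f(0.145000, -0.539366) = 0.014088
  k4 = f(0.290000, -0.535915) = 0.160758
  p ← -0.540000 + (0.29/6)·(k1 + 2k2 + 2k3 + k4) = -0.536788
t=0.290000, p=-0.536788:
  k1 = f(0.290000, -0.536788) = 0.160336
  k2 = f(0.435000, -0.513539) = 0.316325
  k3 = f(0.435000, -0.490921) = 0.326548
  k4 = f(0.580000, -0.442089) = 0.492051
  p ← -0.536788 + (0.29/6)·(k1 + 2k2 + 2k3 + k4) = -0.443112
p(0.58) ≈ -0.4431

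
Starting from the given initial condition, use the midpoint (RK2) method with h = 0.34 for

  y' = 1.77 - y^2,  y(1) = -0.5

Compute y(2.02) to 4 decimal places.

0.9806

Midpoint: k1 = f(x_n, y_n); k2 = f(x_n + h/2, y_n + (h/2)·k1); y_{n+1} = y_n + h·k2.
x=1.000000, y=-0.500000:
  k1 = f(1.000000, -0.500000) = 1.520000
  k2 = f(1.170000, -0.241600) = 1.711629
  y ← -0.500000 + 0.34·1.711629 = 0.081954
x=1.340000, y=0.081954:
  k1 = f(1.340000, 0.081954) = 1.763284
  k2 = f(1.510000, 0.381712) = 1.624296
  y ← 0.081954 + 0.34·1.624296 = 0.634215
x=1.680000, y=0.634215:
  k1 = f(1.680000, 0.634215) = 1.367772
  k2 = f(1.850000, 0.866736) = 1.018769
  y ← 0.634215 + 0.34·1.018769 = 0.980596
y(2.02) ≈ 0.9806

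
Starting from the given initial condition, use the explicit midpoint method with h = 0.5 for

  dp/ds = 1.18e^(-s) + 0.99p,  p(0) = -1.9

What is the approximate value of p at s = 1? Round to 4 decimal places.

-3.6244

Midpoint: k1 = f(s_n, p_n); k2 = f(s_n + h/2, p_n + (h/2)·k1); p_{n+1} = p_n + h·k2.
s=0.000000, p=-1.900000:
  k1 = f(0.000000, -1.900000) = -0.701000
  k2 = f(0.250000, -2.075250) = -1.135513
  p ← -1.900000 + 0.5·(-1.135513) = -2.467756
s=0.500000, p=-2.467756:
  k1 = f(0.500000, -2.467756) = -1.727373
  k2 = f(0.750000, -2.899599) = -2.313211
  p ← -2.467756 + 0.5·(-2.313211) = -3.624362
p(1) ≈ -3.6244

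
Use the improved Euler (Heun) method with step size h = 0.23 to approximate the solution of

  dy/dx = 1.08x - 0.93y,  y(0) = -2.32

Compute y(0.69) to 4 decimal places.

Heun: k1 = f(x_n, y_n); k2 = f(x_n + h, y_n + h·k1); y_{n+1} = y_n + (h/2)·(k1 + k2).
x=0.000000, y=-2.320000:
  k1 = f(0.000000, -2.320000) = 2.157600
  k2 = f(0.230000, -1.823752) = 1.944489
  y ← -2.320000 + (0.23/2)·(2.157600 + 1.944489) = -1.848260
x=0.230000, y=-1.848260:
  k1 = f(0.230000, -1.848260) = 1.967282
  k2 = f(0.460000, -1.395785) = 1.794880
  y ← -1.848260 + (0.23/2)·(1.967282 + 1.794880) = -1.415611
x=0.460000, y=-1.415611:
  k1 = f(0.460000, -1.415611) = 1.813318
  k2 = f(0.690000, -0.998548) = 1.673850
  y ← -1.415611 + (0.23/2)·(1.813318 + 1.673850) = -1.014587
y(0.69) ≈ -1.0146

-1.0146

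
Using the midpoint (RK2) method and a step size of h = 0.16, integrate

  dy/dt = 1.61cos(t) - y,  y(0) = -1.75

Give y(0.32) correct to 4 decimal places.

Midpoint: k1 = f(t_n, y_n); k2 = f(t_n + h/2, y_n + (h/2)·k1); y_{n+1} = y_n + h·k2.
t=0.000000, y=-1.750000:
  k1 = f(0.000000, -1.750000) = 3.360000
  k2 = f(0.080000, -1.481200) = 3.086051
  y ← -1.750000 + 0.16·3.086051 = -1.256232
t=0.160000, y=-1.256232:
  k1 = f(0.160000, -1.256232) = 2.845668
  k2 = f(0.240000, -1.028578) = 2.592433
  y ← -1.256232 + 0.16·2.592433 = -0.841443
y(0.32) ≈ -0.8414

-0.8414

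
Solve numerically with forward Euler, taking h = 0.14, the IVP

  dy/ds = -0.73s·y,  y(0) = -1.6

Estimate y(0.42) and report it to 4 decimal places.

-1.5320

Euler: y_{n+1} = y_n + h·f(s_n, y_n).
s=0.000000, y=-1.600000: f=0.000000 → y ← -1.600000 + 0.14·0.000000 = -1.600000
s=0.140000, y=-1.600000: f=0.163520 → y ← -1.600000 + 0.14·0.163520 = -1.577107
s=0.280000, y=-1.577107: f=0.322361 → y ← -1.577107 + 0.14·0.322361 = -1.531977
y(0.42) ≈ -1.5320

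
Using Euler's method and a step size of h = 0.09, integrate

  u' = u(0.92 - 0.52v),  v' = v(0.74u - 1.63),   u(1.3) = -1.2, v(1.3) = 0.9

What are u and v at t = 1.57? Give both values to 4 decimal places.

Euler on (u,v): u_{n+1} = u_n + h·u', v_{n+1} = v_n + h·v'.
1.300000: (-1.200000, 0.900000); f=(-0.542400, -2.266200) → (-1.248816, 0.696042)
1.390000: (-1.248816, 0.696042); f=(-0.696912, -1.777777) → (-1.311538, 0.536042)
1.480000: (-1.311538, 0.536042); f=(-0.841034, -1.393998) → (-1.387231, 0.410582)
(u(1.57), v(1.57)) ≈ (-1.3872, 0.4106)

-1.3872, 0.4106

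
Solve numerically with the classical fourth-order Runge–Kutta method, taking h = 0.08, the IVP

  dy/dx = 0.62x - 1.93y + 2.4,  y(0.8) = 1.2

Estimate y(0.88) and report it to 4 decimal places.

RK4: k1 = f(x_n, y_n); k2 = f(x_n + h/2, y_n + (h/2)·k1); k3 = f(x_n + h/2, y_n + (h/2)·k2); k4 = f(x_n + h, y_n + h·k3); y_{n+1} = y_n + (h/6)·(k1 + 2k2 + 2k3 + k4).
x=0.800000, y=1.200000:
  k1 = f(0.800000, 1.200000) = 0.580000
  k2 = f(0.840000, 1.223200) = 0.560024
  k3 = f(0.840000, 1.222401) = 0.561566
  k4 = f(0.880000, 1.244925) = 0.542894
  y ← 1.200000 + (0.08/6)·(k1 + 2k2 + 2k3 + k4) = 1.244881
y(0.88) ≈ 1.2449

1.2449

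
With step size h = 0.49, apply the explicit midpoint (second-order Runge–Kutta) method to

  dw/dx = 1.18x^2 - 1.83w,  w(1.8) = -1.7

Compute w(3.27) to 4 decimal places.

4.6617

Midpoint: k1 = f(x_n, w_n); k2 = f(x_n + h/2, w_n + (h/2)·k1); w_{n+1} = w_n + h·k2.
x=1.800000, w=-1.700000:
  k1 = f(1.800000, -1.700000) = 6.934200
  k2 = f(2.045000, -0.001121) = 4.936841
  w ← -1.700000 + 0.49·4.936841 = 0.719052
x=2.290000, w=0.719052:
  k1 = f(2.290000, 0.719052) = 4.872173
  k2 = f(2.535000, 1.912734) = 4.082642
  w ← 0.719052 + 0.49·4.082642 = 2.719546
x=2.780000, w=2.719546:
  k1 = f(2.780000, 2.719546) = 4.142742
  k2 = f(3.025000, 3.734518) = 3.963569
  w ← 2.719546 + 0.49·3.963569 = 4.661695
w(3.27) ≈ 4.6617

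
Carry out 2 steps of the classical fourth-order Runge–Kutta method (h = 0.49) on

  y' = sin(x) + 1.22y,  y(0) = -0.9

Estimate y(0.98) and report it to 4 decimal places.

RK4: k1 = f(x_n, y_n); k2 = f(x_n + h/2, y_n + (h/2)·k1); k3 = f(x_n + h/2, y_n + (h/2)·k2); k4 = f(x_n + h, y_n + h·k3); y_{n+1} = y_n + (h/6)·(k1 + 2k2 + 2k3 + k4).
x=0.000000, y=-0.900000:
  k1 = f(0.000000, -0.900000) = -1.098000
  k2 = f(0.245000, -1.169010) = -1.183636
  k3 = f(0.245000, -1.189991) = -1.209232
  k4 = f(0.490000, -1.492524) = -1.350253
  y ← -0.900000 + (0.49/6)·(k1 + 2k2 + 2k3 + k4) = -1.490776
x=0.490000, y=-1.490776:
  k1 = f(0.490000, -1.490776) = -1.348121
  k2 = f(0.735000, -1.821065) = -1.551113
  k3 = f(0.735000, -1.870798) = -1.611787
  k4 = f(0.980000, -2.280551) = -1.951775
  y ← -1.490776 + (0.49/6)·(k1 + 2k2 + 2k3 + k4) = -2.276874
y(0.98) ≈ -2.2769

-2.2769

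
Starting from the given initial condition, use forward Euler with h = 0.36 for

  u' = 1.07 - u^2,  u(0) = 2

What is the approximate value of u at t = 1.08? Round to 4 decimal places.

1.0276

Euler: u_{n+1} = u_n + h·f(t_n, u_n).
t=0.000000, u=2.000000: f=-2.930000 → u ← 2.000000 + 0.36·(-2.930000) = 0.945200
t=0.360000, u=0.945200: f=0.176597 → u ← 0.945200 + 0.36·0.176597 = 1.008775
t=0.720000, u=1.008775: f=0.052373 → u ← 1.008775 + 0.36·0.052373 = 1.027629
u(1.08) ≈ 1.0276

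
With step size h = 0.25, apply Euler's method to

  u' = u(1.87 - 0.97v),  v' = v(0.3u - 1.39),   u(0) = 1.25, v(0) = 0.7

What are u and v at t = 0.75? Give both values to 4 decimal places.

Euler on (u,v): u_{n+1} = u_n + h·u', v_{n+1} = v_n + h·v'.
0.000000: (1.250000, 0.700000); f=(1.488750, -0.710500) → (1.622188, 0.522375)
0.250000: (1.622188, 0.522375); f=(2.211522, -0.471884) → (2.175068, 0.404404)
0.500000: (2.175068, 0.404404); f=(3.214159, -0.298240) → (2.978608, 0.329844)
(u(0.75), v(0.75)) ≈ (2.9786, 0.3298)

2.9786, 0.3298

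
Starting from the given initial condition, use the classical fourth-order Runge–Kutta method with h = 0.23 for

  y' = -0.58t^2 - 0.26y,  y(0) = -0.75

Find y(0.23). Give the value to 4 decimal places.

RK4: k1 = f(t_n, y_n); k2 = f(t_n + h/2, y_n + (h/2)·k1); k3 = f(t_n + h/2, y_n + (h/2)·k2); k4 = f(t_n + h, y_n + h·k3); y_{n+1} = y_n + (h/6)·(k1 + 2k2 + 2k3 + k4).
t=0.000000, y=-0.750000:
  k1 = f(0.000000, -0.750000) = 0.195000
  k2 = f(0.115000, -0.727575) = 0.181499
  k3 = f(0.115000, -0.729128) = 0.181903
  k4 = f(0.230000, -0.708162) = 0.153440
  y ← -0.750000 + (0.23/6)·(k1 + 2k2 + 2k3 + k4) = -0.708782
y(0.23) ≈ -0.7088

-0.7088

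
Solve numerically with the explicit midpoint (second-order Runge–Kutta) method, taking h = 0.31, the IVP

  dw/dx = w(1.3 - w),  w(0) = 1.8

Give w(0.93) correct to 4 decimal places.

1.4322

Midpoint: k1 = f(x_n, w_n); k2 = f(x_n + h/2, w_n + (h/2)·k1); w_{n+1} = w_n + h·k2.
x=0.000000, w=1.800000:
  k1 = f(0.000000, 1.800000) = -0.900000
  k2 = f(0.155000, 1.660500) = -0.598610
  w ← 1.800000 + 0.31·(-0.598610) = 1.614431
x=0.310000, w=1.614431:
  k1 = f(0.310000, 1.614431) = -0.507627
  k2 = f(0.465000, 1.535749) = -0.362051
  w ← 1.614431 + 0.31·(-0.362051) = 1.502195
x=0.620000, w=1.502195:
  k1 = f(0.620000, 1.502195) = -0.303736
  k2 = f(0.775000, 1.455116) = -0.225712
  w ← 1.502195 + 0.31·(-0.225712) = 1.432224
w(0.93) ≈ 1.4322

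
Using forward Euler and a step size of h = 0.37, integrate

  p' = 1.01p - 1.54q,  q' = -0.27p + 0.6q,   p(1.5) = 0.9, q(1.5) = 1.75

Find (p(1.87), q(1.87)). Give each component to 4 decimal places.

0.2392, 2.0486

Euler on (p,q): p_{n+1} = p_n + h·p', q_{n+1} = q_n + h·q'.
1.500000: (0.900000, 1.750000); f=(-1.786000, 0.807000) → (0.239180, 2.048590)
(p(1.87), q(1.87)) ≈ (0.2392, 2.0486)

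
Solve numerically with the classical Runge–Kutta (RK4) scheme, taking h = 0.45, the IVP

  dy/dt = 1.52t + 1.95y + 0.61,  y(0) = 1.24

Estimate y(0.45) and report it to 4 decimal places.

RK4: k1 = f(t_n, y_n); k2 = f(t_n + h/2, y_n + (h/2)·k1); k3 = f(t_n + h/2, y_n + (h/2)·k2); k4 = f(t_n + h, y_n + h·k3); y_{n+1} = y_n + (h/6)·(k1 + 2k2 + 2k3 + k4).
t=0.000000, y=1.240000:
  k1 = f(0.000000, 1.240000) = 3.028000
  k2 = f(0.225000, 1.921300) = 4.698535
  k3 = f(0.225000, 2.297170) = 5.431482
  k4 = f(0.450000, 3.684167) = 8.478126
  y ← 1.240000 + (0.45/6)·(k1 + 2k2 + 2k3 + k4) = 3.622462
y(0.45) ≈ 3.6225

3.6225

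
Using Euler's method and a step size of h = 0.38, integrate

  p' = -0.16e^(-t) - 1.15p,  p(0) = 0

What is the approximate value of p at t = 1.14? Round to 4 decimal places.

-0.0711

Euler: p_{n+1} = p_n + h·f(t_n, p_n).
t=0.000000, p=0.000000: f=-0.160000 → p ← 0.000000 + 0.38·(-0.160000) = -0.060800
t=0.380000, p=-0.060800: f=-0.039498 → p ← -0.060800 + 0.38·(-0.039498) = -0.075809
t=0.760000, p=-0.075809: f=0.012354 → p ← -0.075809 + 0.38·0.012354 = -0.071115
p(1.14) ≈ -0.0711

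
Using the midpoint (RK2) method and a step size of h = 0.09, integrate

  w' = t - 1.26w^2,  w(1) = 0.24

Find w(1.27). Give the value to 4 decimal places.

Midpoint: k1 = f(t_n, w_n); k2 = f(t_n + h/2, w_n + (h/2)·k1); w_{n+1} = w_n + h·k2.
t=1.000000, w=0.240000:
  k1 = f(1.000000, 0.240000) = 0.927424
  k2 = f(1.045000, 0.281734) = 0.944989
  w ← 0.240000 + 0.09·0.944989 = 0.325049
t=1.090000, w=0.325049:
  k1 = f(1.090000, 0.325049) = 0.956872
  k2 = f(1.135000, 0.368108) = 0.964265
  w ← 0.325049 + 0.09·0.964265 = 0.411833
t=1.180000, w=0.411833:
  k1 = f(1.180000, 0.411833) = 0.966296
  k2 = f(1.225000, 0.455316) = 0.963786
  w ← 0.411833 + 0.09·0.963786 = 0.498574
w(1.27) ≈ 0.4986

0.4986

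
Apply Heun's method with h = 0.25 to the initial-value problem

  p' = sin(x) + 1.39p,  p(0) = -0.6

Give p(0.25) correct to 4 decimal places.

Heun: k1 = f(x_n, p_n); k2 = f(x_n + h, p_n + h·k1); p_{n+1} = p_n + (h/2)·(k1 + k2).
x=0.000000, p=-0.600000:
  k1 = f(0.000000, -0.600000) = -0.834000
  k2 = f(0.250000, -0.808500) = -0.876411
  p ← -0.600000 + (0.25/2)·(-0.834000 + (-0.876411)) = -0.813801
p(0.25) ≈ -0.8138

-0.8138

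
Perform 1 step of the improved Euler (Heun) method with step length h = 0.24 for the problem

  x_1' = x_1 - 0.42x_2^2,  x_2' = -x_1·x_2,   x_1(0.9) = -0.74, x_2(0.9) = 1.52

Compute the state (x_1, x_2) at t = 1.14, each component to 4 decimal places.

-1.2448, 1.9021

Heun on (x_1,x_2): k1 = f(t_n, state_n); k2 = f(t_n + h, state_n + h·k1); state_{n+1} = state_n + (h/2)·(k1 + k2).
0.900000: (-0.740000, 1.520000)
  k1 = (-1.710368, 1.124800)
  predictor → (-1.150488, 1.789952)
  k2 = (-2.496138, 2.059319)
  → (-1.244781, 1.902094)
(x_1(1.14), x_2(1.14)) ≈ (-1.2448, 1.9021)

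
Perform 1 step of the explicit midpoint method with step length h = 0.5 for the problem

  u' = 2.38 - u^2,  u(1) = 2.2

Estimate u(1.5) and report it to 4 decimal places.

2.1339

Midpoint: k1 = f(x_n, u_n); k2 = f(x_n + h/2, u_n + (h/2)·k1); u_{n+1} = u_n + h·k2.
x=1.000000, u=2.200000:
  k1 = f(1.000000, 2.200000) = -2.460000
  k2 = f(1.250000, 1.585000) = -0.132225
  u ← 2.200000 + 0.5·(-0.132225) = 2.133888
u(1.5) ≈ 2.1339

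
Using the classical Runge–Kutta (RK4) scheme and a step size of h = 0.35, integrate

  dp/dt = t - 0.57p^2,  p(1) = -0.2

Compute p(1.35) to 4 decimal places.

RK4: k1 = f(t_n, p_n); k2 = f(t_n + h/2, p_n + (h/2)·k1); k3 = f(t_n + h/2, p_n + (h/2)·k2); k4 = f(t_n + h, p_n + h·k3); p_{n+1} = p_n + (h/6)·(k1 + 2k2 + 2k3 + k4).
t=1.000000, p=-0.200000:
  k1 = f(1.000000, -0.200000) = 0.977200
  k2 = f(1.175000, -0.028990) = 1.174521
  k3 = f(1.175000, 0.005541) = 1.174982
  k4 = f(1.350000, 0.211244) = 1.324564
  p ← -0.200000 + (0.35/6)·(k1 + 2k2 + 2k3 + k4) = 0.208378
p(1.35) ≈ 0.2084

0.2084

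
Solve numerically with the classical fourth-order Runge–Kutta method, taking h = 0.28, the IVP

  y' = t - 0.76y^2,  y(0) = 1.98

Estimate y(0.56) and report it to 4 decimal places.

1.1881

RK4: k1 = f(t_n, y_n); k2 = f(t_n + h/2, y_n + (h/2)·k1); k3 = f(t_n + h/2, y_n + (h/2)·k2); k4 = f(t_n + h, y_n + h·k3); y_{n+1} = y_n + (h/6)·(k1 + 2k2 + 2k3 + k4).
t=0.000000, y=1.980000:
  k1 = f(0.000000, 1.980000) = -2.979504
  k2 = f(0.140000, 1.562869) = -1.716346
  k3 = f(0.140000, 1.739712) = -2.160213
  k4 = f(0.280000, 1.375140) = -1.157168
  y ← 1.980000 + (0.28/6)·(k1 + 2k2 + 2k3 + k4) = 1.425143
t=0.280000, y=1.425143:
  k1 = f(0.280000, 1.425143) = -1.263585
  k2 = f(0.420000, 1.248241) = -0.764161
  k3 = f(0.420000, 1.318161) = -0.900536
  k4 = f(0.560000, 1.172993) = -0.485694
  y ← 1.425143 + (0.28/6)·(k1 + 2k2 + 2k3 + k4) = 1.188138
y(0.56) ≈ 1.1881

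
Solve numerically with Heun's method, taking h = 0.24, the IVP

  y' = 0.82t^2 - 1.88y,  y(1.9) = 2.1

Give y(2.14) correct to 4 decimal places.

2.0118

Heun: k1 = f(t_n, y_n); k2 = f(t_n + h, y_n + h·k1); y_{n+1} = y_n + (h/2)·(k1 + k2).
t=1.900000, y=2.100000:
  k1 = f(1.900000, 2.100000) = -0.987800
  k2 = f(2.140000, 1.862928) = 0.252967
  y ← 2.100000 + (0.24/2)·(-0.987800 + 0.252967) = 2.011820
y(2.14) ≈ 2.0118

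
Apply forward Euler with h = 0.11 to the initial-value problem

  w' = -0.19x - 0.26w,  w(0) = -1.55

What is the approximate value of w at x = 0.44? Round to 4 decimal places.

-1.3937

Euler: w_{n+1} = w_n + h·f(x_n, w_n).
x=0.000000, w=-1.550000: f=0.403000 → w ← -1.550000 + 0.11·0.403000 = -1.505670
x=0.110000, w=-1.505670: f=0.370574 → w ← -1.505670 + 0.11·0.370574 = -1.464907
x=0.220000, w=-1.464907: f=0.339076 → w ← -1.464907 + 0.11·0.339076 = -1.427609
x=0.330000, w=-1.427609: f=0.308478 → w ← -1.427609 + 0.11·0.308478 = -1.393676
w(0.44) ≈ -1.3937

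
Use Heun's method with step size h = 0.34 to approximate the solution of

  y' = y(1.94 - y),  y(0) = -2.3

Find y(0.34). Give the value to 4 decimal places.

Heun: k1 = f(x_n, y_n); k2 = f(x_n + h, y_n + h·k1); y_{n+1} = y_n + (h/2)·(k1 + k2).
x=0.000000, y=-2.300000:
  k1 = f(0.000000, -2.300000) = -9.752000
  k2 = f(0.340000, -5.615680) = -42.430281
  y ← -2.300000 + (0.34/2)·(-9.752000 + (-42.430281)) = -11.170988
y(0.34) ≈ -11.1710

-11.1710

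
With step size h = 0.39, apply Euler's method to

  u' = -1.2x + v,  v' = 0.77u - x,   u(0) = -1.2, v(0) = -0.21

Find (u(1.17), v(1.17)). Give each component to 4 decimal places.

-2.4838, -1.9182

Euler on (u,v): u_{n+1} = u_n + h·u', v_{n+1} = v_n + h·v'.
0.000000: (-1.200000, -0.210000); f=(-0.210000, -0.924000) → (-1.281900, -0.570360)
0.390000: (-1.281900, -0.570360); f=(-1.038360, -1.377063) → (-1.686860, -1.107415)
0.780000: (-1.686860, -1.107415); f=(-2.043415, -2.078883) → (-2.483792, -1.918179)
(u(1.17), v(1.17)) ≈ (-2.4838, -1.9182)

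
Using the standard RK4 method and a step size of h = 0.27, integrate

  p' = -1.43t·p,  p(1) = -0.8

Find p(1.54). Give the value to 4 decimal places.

RK4: k1 = f(t_n, p_n); k2 = f(t_n + h/2, p_n + (h/2)·k1); k3 = f(t_n + h/2, p_n + (h/2)·k2); k4 = f(t_n + h, p_n + h·k3); p_{n+1} = p_n + (h/6)·(k1 + 2k2 + 2k3 + k4).
t=1.000000, p=-0.800000:
  k1 = f(1.000000, -0.800000) = 1.144000
  k2 = f(1.135000, -0.645560) = 1.047776
  k3 = f(1.135000, -0.658550) = 1.068860
  k4 = f(1.270000, -0.511408) = 0.928768
  p ← -0.800000 + (0.27/6)·(k1 + 2k2 + 2k3 + k4) = -0.516228
t=1.270000, p=-0.516228:
  k1 = f(1.270000, -0.516228) = 0.937522
  k2 = f(1.405000, -0.389663) = 0.782891
  k3 = f(1.405000, -0.410538) = 0.824832
  k4 = f(1.540000, -0.293523) = 0.646397
  p ← -0.516228 + (0.27/6)·(k1 + 2k2 + 2k3 + k4) = -0.300257
p(1.54) ≈ -0.3003

-0.3003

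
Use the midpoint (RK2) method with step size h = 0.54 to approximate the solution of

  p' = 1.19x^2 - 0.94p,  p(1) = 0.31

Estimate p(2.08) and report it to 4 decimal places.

2.3806

Midpoint: k1 = f(x_n, p_n); k2 = f(x_n + h/2, p_n + (h/2)·k1); p_{n+1} = p_n + h·k2.
x=1.000000, p=0.310000:
  k1 = f(1.000000, 0.310000) = 0.898600
  k2 = f(1.270000, 0.552622) = 1.399886
  p ← 0.310000 + 0.54·1.399886 = 1.065939
x=1.540000, p=1.065939:
  k1 = f(1.540000, 1.065939) = 1.820222
  k2 = f(1.810000, 1.557398) = 2.434604
  p ← 1.065939 + 0.54·2.434604 = 2.380625
p(2.08) ≈ 2.3806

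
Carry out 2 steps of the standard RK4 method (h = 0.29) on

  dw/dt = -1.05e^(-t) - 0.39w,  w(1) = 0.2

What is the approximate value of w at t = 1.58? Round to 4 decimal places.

RK4: k1 = f(t_n, w_n); k2 = f(t_n + h/2, w_n + (h/2)·k1); k3 = f(t_n + h/2, w_n + (h/2)·k2); k4 = f(t_n + h, w_n + h·k3); w_{n+1} = w_n + (h/6)·(k1 + 2k2 + 2k3 + k4).
t=1.000000, w=0.200000:
  k1 = f(1.000000, 0.200000) = -0.464273
  k2 = f(1.145000, 0.132680) = -0.385880
  k3 = f(1.145000, 0.144047) = -0.390314
  k4 = f(1.290000, 0.086809) = -0.322890
  w ← 0.200000 + (0.29/6)·(k1 + 2k2 + 2k3 + k4) = 0.086922
t=1.290000, w=0.086922:
  k1 = f(1.290000, 0.086922) = -0.322934
  k2 = f(1.435000, 0.040096) = -0.265659
  k3 = f(1.435000, 0.048401) = -0.268898
  k4 = f(1.580000, 0.008941) = -0.219761
  w ← 0.086922 + (0.29/6)·(k1 + 2k2 + 2k3 + k4) = 0.009018
w(1.58) ≈ 0.0090

0.0090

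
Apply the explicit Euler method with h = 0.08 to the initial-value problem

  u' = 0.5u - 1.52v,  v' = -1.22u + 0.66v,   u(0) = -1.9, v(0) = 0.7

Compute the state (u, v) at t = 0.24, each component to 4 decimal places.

-2.4885, 1.4543

Euler on (u,v): u_{n+1} = u_n + h·u', v_{n+1} = v_n + h·v'.
0.000000: (-1.900000, 0.700000); f=(-2.014000, 2.780000) → (-2.061120, 0.922400)
0.080000: (-2.061120, 0.922400); f=(-2.432608, 3.123350) → (-2.255729, 1.172268)
0.160000: (-2.255729, 1.172268); f=(-2.909712, 3.525686) → (-2.488506, 1.454323)
(u(0.24), v(0.24)) ≈ (-2.4885, 1.4543)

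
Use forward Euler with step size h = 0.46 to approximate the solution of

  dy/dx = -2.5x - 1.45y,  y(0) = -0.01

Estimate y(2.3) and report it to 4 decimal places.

-2.7814

Euler: y_{n+1} = y_n + h·f(x_n, y_n).
x=0.000000, y=-0.010000: f=0.014500 → y ← -0.010000 + 0.46·0.014500 = -0.003330
x=0.460000, y=-0.003330: f=-1.145172 → y ← -0.003330 + 0.46·(-1.145172) = -0.530109
x=0.920000, y=-0.530109: f=-1.531342 → y ← -0.530109 + 0.46·(-1.531342) = -1.234526
x=1.380000, y=-1.234526: f=-1.659937 → y ← -1.234526 + 0.46·(-1.659937) = -1.998097
x=1.840000, y=-1.998097: f=-1.702759 → y ← -1.998097 + 0.46·(-1.702759) = -2.781366
y(2.3) ≈ -2.7814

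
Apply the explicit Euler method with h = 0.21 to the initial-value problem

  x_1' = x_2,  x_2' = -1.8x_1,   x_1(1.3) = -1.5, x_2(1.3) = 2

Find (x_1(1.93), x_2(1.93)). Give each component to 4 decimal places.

Euler on (x_1,x_2): x_1_{n+1} = x_1_n + h·x_1', x_2_{n+1} = x_2_n + h·x_2'.
1.300000: (-1.500000, 2.000000); f=(2.000000, 2.700000) → (-1.080000, 2.567000)
1.510000: (-1.080000, 2.567000); f=(2.567000, 1.944000) → (-0.540930, 2.975240)
1.720000: (-0.540930, 2.975240); f=(2.975240, 0.973674) → (0.083870, 3.179712)
(x_1(1.93), x_2(1.93)) ≈ (0.0839, 3.1797)

0.0839, 3.1797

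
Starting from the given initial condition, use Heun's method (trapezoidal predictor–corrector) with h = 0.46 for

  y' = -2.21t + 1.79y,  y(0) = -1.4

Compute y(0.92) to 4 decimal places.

-7.9459

Heun: k1 = f(t_n, y_n); k2 = f(t_n + h, y_n + h·k1); y_{n+1} = y_n + (h/2)·(k1 + k2).
t=0.000000, y=-1.400000:
  k1 = f(0.000000, -1.400000) = -2.506000
  k2 = f(0.460000, -2.552760) = -5.586040
  y ← -1.400000 + (0.46/2)·(-2.506000 + (-5.586040)) = -3.261169
t=0.460000, y=-3.261169:
  k1 = f(0.460000, -3.261169) = -6.854093
  k2 = f(0.920000, -6.414052) = -13.514353
  y ← -3.261169 + (0.46/2)·(-6.854093 + (-13.514353)) = -7.945912
y(0.92) ≈ -7.9459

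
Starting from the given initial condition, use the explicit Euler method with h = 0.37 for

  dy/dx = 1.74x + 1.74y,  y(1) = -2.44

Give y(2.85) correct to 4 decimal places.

-13.8097

Euler: y_{n+1} = y_n + h·f(x_n, y_n).
x=1.000000, y=-2.440000: f=-2.505600 → y ← -2.440000 + 0.37·(-2.505600) = -3.367072
x=1.370000, y=-3.367072: f=-3.474905 → y ← -3.367072 + 0.37·(-3.474905) = -4.652787
x=1.740000, y=-4.652787: f=-5.068249 → y ← -4.652787 + 0.37·(-5.068249) = -6.528039
x=2.110000, y=-6.528039: f=-7.687388 → y ← -6.528039 + 0.37·(-7.687388) = -9.372373
x=2.480000, y=-9.372373: f=-11.992729 → y ← -9.372373 + 0.37·(-11.992729) = -13.809682
y(2.85) ≈ -13.8097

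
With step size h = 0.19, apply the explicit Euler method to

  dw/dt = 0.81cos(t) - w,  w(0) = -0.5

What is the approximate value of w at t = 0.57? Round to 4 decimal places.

0.1006

Euler: w_{n+1} = w_n + h·f(t_n, w_n).
t=0.000000, w=-0.500000: f=1.310000 → w ← -0.500000 + 0.19·1.310000 = -0.251100
t=0.190000, w=-0.251100: f=1.046523 → w ← -0.251100 + 0.19·1.046523 = -0.052261
t=0.380000, w=-0.052261: f=0.804479 → w ← -0.052261 + 0.19·0.804479 = 0.100590
w(0.57) ≈ 0.1006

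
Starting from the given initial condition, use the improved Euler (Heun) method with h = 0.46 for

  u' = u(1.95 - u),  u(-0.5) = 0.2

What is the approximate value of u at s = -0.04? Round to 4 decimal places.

0.4124

Heun: k1 = f(s_n, u_n); k2 = f(s_n + h, u_n + h·k1); u_{n+1} = u_n + (h/2)·(k1 + k2).
s=-0.500000, u=0.200000:
  k1 = f(-0.500000, 0.200000) = 0.350000
  k2 = f(-0.040000, 0.361000) = 0.573629
  u ← 0.200000 + (0.46/2)·(0.350000 + 0.573629) = 0.412435
u(-0.04) ≈ 0.4124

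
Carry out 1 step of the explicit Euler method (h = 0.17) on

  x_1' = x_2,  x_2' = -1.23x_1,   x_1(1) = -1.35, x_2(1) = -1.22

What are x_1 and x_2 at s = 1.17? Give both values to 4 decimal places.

Euler on (x_1,x_2): x_1_{n+1} = x_1_n + h·x_1', x_2_{n+1} = x_2_n + h·x_2'.
1.000000: (-1.350000, -1.220000); f=(-1.220000, 1.660500) → (-1.557400, -0.937715)
(x_1(1.17), x_2(1.17)) ≈ (-1.5574, -0.9377)

-1.5574, -0.9377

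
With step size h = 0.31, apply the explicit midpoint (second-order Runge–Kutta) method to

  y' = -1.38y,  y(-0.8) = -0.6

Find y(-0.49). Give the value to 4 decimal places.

-0.3982

Midpoint: k1 = f(t_n, y_n); k2 = f(t_n + h/2, y_n + (h/2)·k1); y_{n+1} = y_n + h·k2.
t=-0.800000, y=-0.600000:
  k1 = f(-0.800000, -0.600000) = 0.828000
  k2 = f(-0.645000, -0.471660) = 0.650891
  y ← -0.600000 + 0.31·0.650891 = -0.398224
y(-0.49) ≈ -0.3982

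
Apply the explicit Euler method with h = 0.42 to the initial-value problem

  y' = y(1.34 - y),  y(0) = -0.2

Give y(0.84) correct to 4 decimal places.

Euler: y_{n+1} = y_n + h·f(t_n, y_n).
t=0.000000, y=-0.200000: f=-0.308000 → y ← -0.200000 + 0.42·(-0.308000) = -0.329360
t=0.420000, y=-0.329360: f=-0.549820 → y ← -0.329360 + 0.42·(-0.549820) = -0.560285
y(0.84) ≈ -0.5603

-0.5603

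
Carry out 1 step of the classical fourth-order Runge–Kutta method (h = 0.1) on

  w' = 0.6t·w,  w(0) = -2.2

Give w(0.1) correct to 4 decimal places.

RK4: k1 = f(t_n, w_n); k2 = f(t_n + h/2, w_n + (h/2)·k1); k3 = f(t_n + h/2, w_n + (h/2)·k2); k4 = f(t_n + h, w_n + h·k3); w_{n+1} = w_n + (h/6)·(k1 + 2k2 + 2k3 + k4).
t=0.000000, w=-2.200000:
  k1 = f(0.000000, -2.200000) = 0.000000
  k2 = f(0.050000, -2.200000) = -0.066000
  k3 = f(0.050000, -2.203300) = -0.066099
  k4 = f(0.100000, -2.206610) = -0.132397
  w ← -2.200000 + (0.1/6)·(k1 + 2k2 + 2k3 + k4) = -2.206610
w(0.1) ≈ -2.2066

-2.2066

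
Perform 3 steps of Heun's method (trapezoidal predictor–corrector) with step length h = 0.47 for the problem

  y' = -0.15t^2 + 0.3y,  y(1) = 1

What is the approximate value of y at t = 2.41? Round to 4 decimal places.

Heun: k1 = f(t_n, y_n); k2 = f(t_n + h, y_n + h·k1); y_{n+1} = y_n + (h/2)·(k1 + k2).
t=1.000000, y=1.000000:
  k1 = f(1.000000, 1.000000) = 0.150000
  k2 = f(1.470000, 1.070500) = -0.002985
  y ← 1.000000 + (0.47/2)·(0.150000 + (-0.002985)) = 1.034549
t=1.470000, y=1.034549:
  k1 = f(1.470000, 1.034549) = -0.013770
  k2 = f(1.940000, 1.028076) = -0.256117
  y ← 1.034549 + (0.47/2)·(-0.013770 + (-0.256117)) = 0.971125
t=1.940000, y=0.971125:
  k1 = f(1.940000, 0.971125) = -0.273203
  k2 = f(2.410000, 0.842720) = -0.618399
  y ← 0.971125 + (0.47/2)·(-0.273203 + (-0.618399)) = 0.761599
y(2.41) ≈ 0.7616

0.7616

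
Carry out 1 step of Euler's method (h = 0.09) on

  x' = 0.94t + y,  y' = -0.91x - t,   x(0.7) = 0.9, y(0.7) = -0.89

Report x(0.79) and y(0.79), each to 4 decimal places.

0.8791, -1.0267

Euler on (x,y): x_{n+1} = x_n + h·x', y_{n+1} = y_n + h·y'.
0.700000: (0.900000, -0.890000); f=(-0.232000, -1.519000) → (0.879120, -1.026710)
(x(0.79), y(0.79)) ≈ (0.8791, -1.0267)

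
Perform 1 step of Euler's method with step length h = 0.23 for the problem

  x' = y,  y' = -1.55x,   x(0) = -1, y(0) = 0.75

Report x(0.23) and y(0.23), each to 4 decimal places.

-0.8275, 1.1065

Euler on (x,y): x_{n+1} = x_n + h·x', y_{n+1} = y_n + h·y'.
0.000000: (-1.000000, 0.750000); f=(0.750000, 1.550000) → (-0.827500, 1.106500)
(x(0.23), y(0.23)) ≈ (-0.8275, 1.1065)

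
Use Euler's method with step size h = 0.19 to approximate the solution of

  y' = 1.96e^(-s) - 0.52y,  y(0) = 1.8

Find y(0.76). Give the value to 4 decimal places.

2.1501

Euler: y_{n+1} = y_n + h·f(s_n, y_n).
s=0.000000, y=1.800000: f=1.024000 → y ← 1.800000 + 0.19·1.024000 = 1.994560
s=0.190000, y=1.994560: f=0.583669 → y ← 1.994560 + 0.19·0.583669 = 2.105457
s=0.380000, y=2.105457: f=0.245531 → y ← 2.105457 + 0.19·0.245531 = 2.152108
s=0.570000, y=2.152108: f=-0.010666 → y ← 2.152108 + 0.19·(-0.010666) = 2.150081
y(0.76) ≈ 2.1501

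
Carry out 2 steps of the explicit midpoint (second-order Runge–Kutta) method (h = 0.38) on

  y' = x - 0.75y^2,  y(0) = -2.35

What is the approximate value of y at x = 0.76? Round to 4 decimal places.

Midpoint: k1 = f(x_n, y_n); k2 = f(x_n + h/2, y_n + (h/2)·k1); y_{n+1} = y_n + h·k2.
x=0.000000, y=-2.350000:
  k1 = f(0.000000, -2.350000) = -4.141875
  k2 = f(0.190000, -3.136956) = -7.190371
  y ← -2.350000 + 0.38·(-7.190371) = -5.082341
x=0.380000, y=-5.082341:
  k1 = f(0.380000, -5.082341) = -18.992642
  k2 = f(0.570000, -8.690943) = -56.079367
  y ← -5.082341 + 0.38·(-56.079367) = -26.392500
y(0.76) ≈ -26.3925

-26.3925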